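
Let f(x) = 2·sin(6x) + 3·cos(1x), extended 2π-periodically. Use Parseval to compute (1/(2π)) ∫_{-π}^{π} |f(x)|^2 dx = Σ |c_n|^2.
Σ |c_n|^2 = 13/2

Expand |f|^2 and use orthogonality of {sin(nx), cos(mx)} on [-π, π]:
  ∫_{-π}^{π} sin(nx)^2 dx = π, ∫ cos(mx)^2 dx = π, and cross terms integrate to 0.
So ∫_{-π}^{π} f(x)^2 dx = 2^2 · π + 3^2 · π = (4 + 9)π.
Divide by 2π: (4 + 9)/2 = 13/2.
By Parseval, this equals Σ |c_n|^2.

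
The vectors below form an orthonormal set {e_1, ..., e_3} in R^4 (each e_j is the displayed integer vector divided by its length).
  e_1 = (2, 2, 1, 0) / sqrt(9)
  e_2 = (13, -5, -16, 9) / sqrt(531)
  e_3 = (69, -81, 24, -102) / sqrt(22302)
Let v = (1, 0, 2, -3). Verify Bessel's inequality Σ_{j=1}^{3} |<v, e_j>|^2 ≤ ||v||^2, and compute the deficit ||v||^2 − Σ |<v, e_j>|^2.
Σ |<v, e_j>|^2 = 193/14; ||v||^2 = 14; deficit = 3/14

Write each e_j = u_j / sqrt(<u_j, u_j>) where u_j is the displayed integer vector. Then <v, e_j> = <v, u_j> / sqrt(<u_j, u_j>), so |<v, e_j>|^2 = <v, u_j>^2 / <u_j, u_j>.
Coefficients: <v, e_1> = 4/sqrt(9), <v, e_2> = -46/sqrt(531), <v, e_3> = 423/sqrt(22302).
Square and sum: Σ |<v, e_j>|^2 = 193/14.
Compute ||v||^2 = v·v = 14.
Deficit = 14 − 193/14 = 3/14 ≥ 0, confirming Bessel's inequality. (The deficit equals ||v − Σ <v,e_j> e_j||^2, the squared distance from v to span{e_j}.)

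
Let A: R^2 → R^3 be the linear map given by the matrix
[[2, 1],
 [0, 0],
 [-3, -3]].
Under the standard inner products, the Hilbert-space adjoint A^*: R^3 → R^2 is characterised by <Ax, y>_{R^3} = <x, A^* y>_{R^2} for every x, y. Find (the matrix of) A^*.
A^* = A^T =
[[2, 0, -3],
 [1, 0, -3]]

For real matrices with standard dot products, the defining identity <Ax, y> = <x, A^* y> gives (Ax)^T y = x^T (A^*) y, i.e. x^T A^T y = x^T (A^*) y. Since this holds for all x, y, we must have A^* = A^T. Therefore
A^* =
[[2, 0, -3],
 [1, 0, -3]].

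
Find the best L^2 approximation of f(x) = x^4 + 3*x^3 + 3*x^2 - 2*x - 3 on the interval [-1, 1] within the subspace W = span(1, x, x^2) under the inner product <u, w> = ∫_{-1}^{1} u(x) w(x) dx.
g(x) = 27*x^2/7 - x/5 - 108/35

The best approximation g ∈ W is the orthogonal projection of f onto W. Writing g = a_0 + a_1 x + a_2 x^2, the coefficients solve the normal equations G · a = b where
  G_{ij} = <φ_i, φ_j> and b_i = <f, φ_i>, with φ_0 = 1, φ_1 = x, φ_2 = x^2.
G =
  [2, 0, 2/3]
  [0, 2/3, 0]
  [2/3, 0, 2/5],
b = (-18/5, -2/15, -18/35).
Solving gives a_0 = -108/35, a_1 = -1/5, a_2 = 27/7, so
  g(x) = 27*x^2/7 - x/5 - 108/35.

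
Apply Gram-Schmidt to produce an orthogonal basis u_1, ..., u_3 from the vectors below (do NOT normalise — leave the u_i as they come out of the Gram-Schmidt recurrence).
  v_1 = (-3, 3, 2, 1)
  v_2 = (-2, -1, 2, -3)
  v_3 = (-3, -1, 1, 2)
Orthogonal basis:
  u_1 = (-3, 3, 2, 1)
  u_2 = (-34/23, -35/23, 38/23, -73/23)
  u_3 = (-316/199, -873/398, 2/199, 715/398)

Apply the Gram-Schmidt recurrence
  u_1 = v_1
  u_i = v_i − Σ_{j<i} ((v_i · u_j) / (u_j · u_j)) · u_j.

Step by step this gives:
  u_1 = (-3, 3, 2, 1)
  u_2 = (-34/23, -35/23, 38/23, -73/23)
  u_3 = (-316/199, -873/398, 2/199, 715/398)

Orthogonality check:
  u_2 · u_1 = 0 (should be 0)
  u_3 · u_1 = 0 (should be 0)
  u_3 · u_2 = 0 (should be 0)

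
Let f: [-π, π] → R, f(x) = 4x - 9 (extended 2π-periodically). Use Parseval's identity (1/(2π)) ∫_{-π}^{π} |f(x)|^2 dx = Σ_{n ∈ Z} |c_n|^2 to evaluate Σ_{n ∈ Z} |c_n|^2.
Σ |c_n|^2 = 16π^2/3 + 81

Expand and integrate term by term over [-π, π]:
  ∫ (4x)^2 dx = 16·(2π^3/3); ∫ 2·4·(-9)·x dx = 0 (odd integrand); ∫ (-9)^2 dx = 81·2π.
So (1/(2π)) ∫_{-π}^{π} (4x - 9)^2 dx = 16π^2/3 + 81 = 16π^2/3 + 81.
Parseval ⇒ Σ |c_n|^2 = 16π^2/3 + 81.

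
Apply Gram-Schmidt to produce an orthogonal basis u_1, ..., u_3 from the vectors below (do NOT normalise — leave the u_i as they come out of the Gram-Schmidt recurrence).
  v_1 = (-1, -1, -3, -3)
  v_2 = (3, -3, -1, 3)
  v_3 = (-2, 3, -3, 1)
Orthogonal basis:
  u_1 = (-1, -1, -3, -3)
  u_2 = (27/10, -33/10, -19/10, 21/10)
  u_3 = (-128/131, 302/131, -366/131, 308/131)

Apply the Gram-Schmidt recurrence
  u_1 = v_1
  u_i = v_i − Σ_{j<i} ((v_i · u_j) / (u_j · u_j)) · u_j.

Step by step this gives:
  u_1 = (-1, -1, -3, -3)
  u_2 = (27/10, -33/10, -19/10, 21/10)
  u_3 = (-128/131, 302/131, -366/131, 308/131)

Orthogonality check:
  u_2 · u_1 = 0 (should be 0)
  u_3 · u_1 = 0 (should be 0)
  u_3 · u_2 = 0 (should be 0)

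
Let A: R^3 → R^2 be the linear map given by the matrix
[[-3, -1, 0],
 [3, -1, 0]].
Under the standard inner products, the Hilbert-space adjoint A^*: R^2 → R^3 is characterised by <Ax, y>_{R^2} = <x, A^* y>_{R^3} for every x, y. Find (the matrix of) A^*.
A^* = A^T =
[[-3, 3],
 [-1, -1],
 [0, 0]]

For real matrices with standard dot products, the defining identity <Ax, y> = <x, A^* y> gives (Ax)^T y = x^T (A^*) y, i.e. x^T A^T y = x^T (A^*) y. Since this holds for all x, y, we must have A^* = A^T. Therefore
A^* =
[[-3, 3],
 [-1, -1],
 [0, 0]].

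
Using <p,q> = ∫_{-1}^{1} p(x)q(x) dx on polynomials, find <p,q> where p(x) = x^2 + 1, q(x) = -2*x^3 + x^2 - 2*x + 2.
<p,q> = 32/5

Expand the product: p(x)·q(x) = -2*x^5 + x^4 - 4*x^3 + 3*x^2 - 2*x + 2.
∫_{-1}^{1} of each monomial x^k gives [2/(k+1) if k even, 0 if k odd]. Integrating term-by-term (or equivalently evaluating the antiderivative F(x) = -x^6/3 + x^5/5 - x^4 + x^3 - x^2 + 2*x at the endpoints):
  F(1) − F(−1) = 13/15 − (-83/15) = 32/5.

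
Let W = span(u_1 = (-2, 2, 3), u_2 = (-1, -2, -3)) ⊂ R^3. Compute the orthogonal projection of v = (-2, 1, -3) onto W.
proj_W(v) = (-2, -14/13, -21/13)

Set up U = [u_1 | ... | u_2] ∈ R^(3×2). The projector onto W = col(U) is P = U (U^T U)^(-1) U^T.
Compute U^T U =
  [17, -11]
  [-11, 14],
and U^T v = (-3, 9).
Solve U^T U · c = U^T v for the coefficients: c = (19/39, 40/39). The projection is proj_W(v) = U c.
Check: (v - proj_W(v)) · u_1 = 0  (should be 0).
Check: (v - proj_W(v)) · u_2 = 0  (should be 0).
Result: proj_W(v) = (-2, -14/13, -21/13).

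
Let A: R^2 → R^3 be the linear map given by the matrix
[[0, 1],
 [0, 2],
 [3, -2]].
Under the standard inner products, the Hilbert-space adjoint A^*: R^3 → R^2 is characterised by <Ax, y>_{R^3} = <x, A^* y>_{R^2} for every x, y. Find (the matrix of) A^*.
A^* = A^T =
[[0, 0, 3],
 [1, 2, -2]]

For real matrices with standard dot products, the defining identity <Ax, y> = <x, A^* y> gives (Ax)^T y = x^T (A^*) y, i.e. x^T A^T y = x^T (A^*) y. Since this holds for all x, y, we must have A^* = A^T. Therefore
A^* =
[[0, 0, 3],
 [1, 2, -2]].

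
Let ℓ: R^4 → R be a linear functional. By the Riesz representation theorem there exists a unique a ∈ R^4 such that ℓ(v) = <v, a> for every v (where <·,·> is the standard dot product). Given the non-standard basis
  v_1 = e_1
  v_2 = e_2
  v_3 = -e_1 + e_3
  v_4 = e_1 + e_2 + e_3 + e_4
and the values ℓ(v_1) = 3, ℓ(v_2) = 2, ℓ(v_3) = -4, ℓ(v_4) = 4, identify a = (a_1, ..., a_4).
a = (3, 2, -1, 0)

Write a = (a_1, ..., a_4) in the standard basis. For each basis vector v_i, ℓ(v_i) = <v_i, a> is a linear equation in the a_j's. Collect the n equations into a matrix system V a = ℓ, where row i of V is v_i (expressed in the standard basis). Since V is invertible (lower-triangular with 1s on the diagonal, up to permutation), solve by back-substitution:
  V =
[[1, 0, 0, 0],
 [0, 1, 0, 0],
 [-1, 0, 1, 0],
 [1, 1, 1, 1]]
  V a = (3, 2, -4, 4)
Solving gives a = (3, 2, -1, 0).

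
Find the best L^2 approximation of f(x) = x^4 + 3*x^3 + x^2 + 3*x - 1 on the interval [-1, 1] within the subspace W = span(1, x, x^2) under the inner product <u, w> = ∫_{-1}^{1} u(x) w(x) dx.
g(x) = 13*x^2/7 + 24*x/5 - 38/35

The best approximation g ∈ W is the orthogonal projection of f onto W. Writing g = a_0 + a_1 x + a_2 x^2, the coefficients solve the normal equations G · a = b where
  G_{ij} = <φ_i, φ_j> and b_i = <f, φ_i>, with φ_0 = 1, φ_1 = x, φ_2 = x^2.
G =
  [2, 0, 2/3]
  [0, 2/3, 0]
  [2/3, 0, 2/5],
b = (-14/15, 16/5, 2/105).
Solving gives a_0 = -38/35, a_1 = 24/5, a_2 = 13/7, so
  g(x) = 13*x^2/7 + 24*x/5 - 38/35.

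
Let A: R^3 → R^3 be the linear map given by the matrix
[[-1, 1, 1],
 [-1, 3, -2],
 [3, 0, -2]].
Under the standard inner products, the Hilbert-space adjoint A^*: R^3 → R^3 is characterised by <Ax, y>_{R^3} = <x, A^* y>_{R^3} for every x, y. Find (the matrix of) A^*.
A^* = A^T =
[[-1, -1, 3],
 [1, 3, 0],
 [1, -2, -2]]

For real matrices with standard dot products, the defining identity <Ax, y> = <x, A^* y> gives (Ax)^T y = x^T (A^*) y, i.e. x^T A^T y = x^T (A^*) y. Since this holds for all x, y, we must have A^* = A^T. Therefore
A^* =
[[-1, -1, 3],
 [1, 3, 0],
 [1, -2, -2]].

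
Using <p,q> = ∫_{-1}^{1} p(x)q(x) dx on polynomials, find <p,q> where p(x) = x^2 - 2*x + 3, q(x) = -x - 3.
<p,q> = -56/3

Expand the product: p(x)·q(x) = -x^3 - x^2 + 3*x - 9.
∫_{-1}^{1} of each monomial x^k gives [2/(k+1) if k even, 0 if k odd]. Integrating term-by-term (or equivalently evaluating the antiderivative F(x) = -x^4/4 - x^3/3 + 3*x^2/2 - 9*x at the endpoints):
  F(1) − F(−1) = -97/12 − (127/12) = -56/3.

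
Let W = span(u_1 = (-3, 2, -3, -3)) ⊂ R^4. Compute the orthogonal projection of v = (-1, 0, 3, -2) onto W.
proj_W(v) = (0, 0, 0, 0)

Set up U = [u_1 | ... | u_1] ∈ R^(4×1). The projector onto W = col(U) is P = U (U^T U)^(-1) U^T.
Compute U^T U =
  [31],
and U^T v = (0).
Solve U^T U · c = U^T v for the coefficients: c = (0). The projection is proj_W(v) = U c.
Check: (v - proj_W(v)) · u_1 = 0  (should be 0).
Result: proj_W(v) = (0, 0, 0, 0).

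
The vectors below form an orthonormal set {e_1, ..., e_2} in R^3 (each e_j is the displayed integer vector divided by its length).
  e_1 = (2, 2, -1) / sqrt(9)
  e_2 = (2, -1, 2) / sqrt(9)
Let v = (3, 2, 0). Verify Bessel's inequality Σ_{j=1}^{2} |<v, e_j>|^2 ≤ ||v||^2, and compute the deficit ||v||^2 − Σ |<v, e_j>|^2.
Σ |<v, e_j>|^2 = 116/9; ||v||^2 = 13; deficit = 1/9

Write each e_j = u_j / sqrt(<u_j, u_j>) where u_j is the displayed integer vector. Then <v, e_j> = <v, u_j> / sqrt(<u_j, u_j>), so |<v, e_j>|^2 = <v, u_j>^2 / <u_j, u_j>.
Coefficients: <v, e_1> = 10/sqrt(9), <v, e_2> = 4/sqrt(9).
Square and sum: Σ |<v, e_j>|^2 = 116/9.
Compute ||v||^2 = v·v = 13.
Deficit = 13 − 116/9 = 1/9 ≥ 0, confirming Bessel's inequality. (The deficit equals ||v − Σ <v,e_j> e_j||^2, the squared distance from v to span{e_j}.)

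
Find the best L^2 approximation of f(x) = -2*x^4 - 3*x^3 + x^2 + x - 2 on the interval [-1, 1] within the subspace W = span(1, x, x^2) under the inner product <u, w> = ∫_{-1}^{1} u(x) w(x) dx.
g(x) = -5*x^2/7 - 4*x/5 - 64/35

The best approximation g ∈ W is the orthogonal projection of f onto W. Writing g = a_0 + a_1 x + a_2 x^2, the coefficients solve the normal equations G · a = b where
  G_{ij} = <φ_i, φ_j> and b_i = <f, φ_i>, with φ_0 = 1, φ_1 = x, φ_2 = x^2.
G =
  [2, 0, 2/3]
  [0, 2/3, 0]
  [2/3, 0, 2/5],
b = (-62/15, -8/15, -158/105).
Solving gives a_0 = -64/35, a_1 = -4/5, a_2 = -5/7, so
  g(x) = -5*x^2/7 - 4*x/5 - 64/35.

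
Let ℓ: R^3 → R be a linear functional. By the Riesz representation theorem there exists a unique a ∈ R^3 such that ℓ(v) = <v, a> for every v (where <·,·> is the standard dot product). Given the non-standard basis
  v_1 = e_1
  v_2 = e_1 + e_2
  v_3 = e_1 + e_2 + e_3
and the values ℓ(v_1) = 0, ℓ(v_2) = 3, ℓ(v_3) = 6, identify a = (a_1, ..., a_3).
a = (0, 3, 3)

Write a = (a_1, ..., a_3) in the standard basis. For each basis vector v_i, ℓ(v_i) = <v_i, a> is a linear equation in the a_j's. Collect the n equations into a matrix system V a = ℓ, where row i of V is v_i (expressed in the standard basis). Since V is invertible (lower-triangular with 1s on the diagonal, up to permutation), solve by back-substitution:
  V =
[[1, 0, 0],
 [1, 1, 0],
 [1, 1, 1]]
  V a = (0, 3, 6)
Solving gives a = (0, 3, 3).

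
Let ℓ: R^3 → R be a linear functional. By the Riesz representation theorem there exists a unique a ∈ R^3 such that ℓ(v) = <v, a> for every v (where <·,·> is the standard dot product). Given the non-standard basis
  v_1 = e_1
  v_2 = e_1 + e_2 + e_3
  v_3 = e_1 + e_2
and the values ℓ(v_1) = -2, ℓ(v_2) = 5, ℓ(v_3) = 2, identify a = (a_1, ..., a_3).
a = (-2, 4, 3)

Write a = (a_1, ..., a_3) in the standard basis. For each basis vector v_i, ℓ(v_i) = <v_i, a> is a linear equation in the a_j's. Collect the n equations into a matrix system V a = ℓ, where row i of V is v_i (expressed in the standard basis). Since V is invertible (lower-triangular with 1s on the diagonal, up to permutation), solve by back-substitution:
  V =
[[1, 0, 0],
 [1, 1, 1],
 [1, 1, 0]]
  V a = (-2, 5, 2)
Solving gives a = (-2, 4, 3).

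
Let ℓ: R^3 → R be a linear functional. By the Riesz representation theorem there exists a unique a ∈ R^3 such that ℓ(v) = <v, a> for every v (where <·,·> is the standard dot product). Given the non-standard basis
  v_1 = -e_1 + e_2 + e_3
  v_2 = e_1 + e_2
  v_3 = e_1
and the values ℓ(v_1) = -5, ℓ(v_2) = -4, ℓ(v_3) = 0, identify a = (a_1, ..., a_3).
a = (0, -4, -1)

Write a = (a_1, ..., a_3) in the standard basis. For each basis vector v_i, ℓ(v_i) = <v_i, a> is a linear equation in the a_j's. Collect the n equations into a matrix system V a = ℓ, where row i of V is v_i (expressed in the standard basis). Since V is invertible (lower-triangular with 1s on the diagonal, up to permutation), solve by back-substitution:
  V =
[[-1, 1, 1],
 [1, 1, 0],
 [1, 0, 0]]
  V a = (-5, -4, 0)
Solving gives a = (0, -4, -1).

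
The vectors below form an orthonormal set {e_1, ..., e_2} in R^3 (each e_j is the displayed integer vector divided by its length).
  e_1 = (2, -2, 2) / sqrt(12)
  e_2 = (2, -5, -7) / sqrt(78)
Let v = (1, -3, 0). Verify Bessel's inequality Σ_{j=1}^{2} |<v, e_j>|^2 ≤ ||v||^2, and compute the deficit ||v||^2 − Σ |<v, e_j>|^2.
Σ |<v, e_j>|^2 = 235/26; ||v||^2 = 10; deficit = 25/26

Write each e_j = u_j / sqrt(<u_j, u_j>) where u_j is the displayed integer vector. Then <v, e_j> = <v, u_j> / sqrt(<u_j, u_j>), so |<v, e_j>|^2 = <v, u_j>^2 / <u_j, u_j>.
Coefficients: <v, e_1> = 8/sqrt(12), <v, e_2> = 17/sqrt(78).
Square and sum: Σ |<v, e_j>|^2 = 235/26.
Compute ||v||^2 = v·v = 10.
Deficit = 10 − 235/26 = 25/26 ≥ 0, confirming Bessel's inequality. (The deficit equals ||v − Σ <v,e_j> e_j||^2, the squared distance from v to span{e_j}.)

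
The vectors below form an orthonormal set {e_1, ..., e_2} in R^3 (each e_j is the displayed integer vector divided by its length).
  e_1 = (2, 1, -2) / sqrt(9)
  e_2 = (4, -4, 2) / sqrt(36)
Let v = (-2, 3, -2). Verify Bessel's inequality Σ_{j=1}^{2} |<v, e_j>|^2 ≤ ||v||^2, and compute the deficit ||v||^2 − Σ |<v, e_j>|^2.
Σ |<v, e_j>|^2 = 17; ||v||^2 = 17; deficit = 0

Write each e_j = u_j / sqrt(<u_j, u_j>) where u_j is the displayed integer vector. Then <v, e_j> = <v, u_j> / sqrt(<u_j, u_j>), so |<v, e_j>|^2 = <v, u_j>^2 / <u_j, u_j>.
Coefficients: <v, e_1> = 3/sqrt(9), <v, e_2> = -24/sqrt(36).
Square and sum: Σ |<v, e_j>|^2 = 17.
Compute ||v||^2 = v·v = 17.
Deficit = 17 − 17 = 0 ≥ 0, confirming Bessel's inequality. (The deficit equals ||v − Σ <v,e_j> e_j||^2, the squared distance from v to span{e_j}.)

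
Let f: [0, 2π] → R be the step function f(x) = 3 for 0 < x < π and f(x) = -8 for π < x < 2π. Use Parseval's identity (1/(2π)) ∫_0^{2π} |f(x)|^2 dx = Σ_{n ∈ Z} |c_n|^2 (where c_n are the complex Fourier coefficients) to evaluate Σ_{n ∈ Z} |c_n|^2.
Σ |c_n|^2 = 73/2

Parseval equates the L^2 energy of f (normalised by 1/(2π)) with the ℓ^2 sum of its Fourier coefficients: (1/(2π)) ∫_0^{2π} |f|^2 = Σ |c_n|^2.
Compute the left side: (1/(2π)) [∫_0^π 3^2 dx + ∫_π^{2π} (-8)^2 dx] = (1/(2π)) · (9π + 64π) = (9 + 64)/2 = 73/2.
So Σ_{n ∈ Z} |c_n|^2 = 73/2.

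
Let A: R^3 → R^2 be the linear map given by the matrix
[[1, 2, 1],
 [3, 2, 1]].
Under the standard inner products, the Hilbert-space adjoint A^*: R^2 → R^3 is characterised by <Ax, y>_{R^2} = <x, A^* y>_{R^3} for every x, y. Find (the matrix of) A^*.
A^* = A^T =
[[1, 3],
 [2, 2],
 [1, 1]]

For real matrices with standard dot products, the defining identity <Ax, y> = <x, A^* y> gives (Ax)^T y = x^T (A^*) y, i.e. x^T A^T y = x^T (A^*) y. Since this holds for all x, y, we must have A^* = A^T. Therefore
A^* =
[[1, 3],
 [2, 2],
 [1, 1]].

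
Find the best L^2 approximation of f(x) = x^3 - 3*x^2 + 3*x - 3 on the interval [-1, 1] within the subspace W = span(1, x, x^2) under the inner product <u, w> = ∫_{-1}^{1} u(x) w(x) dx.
g(x) = -3*x^2 + 18*x/5 - 3

The best approximation g ∈ W is the orthogonal projection of f onto W. Writing g = a_0 + a_1 x + a_2 x^2, the coefficients solve the normal equations G · a = b where
  G_{ij} = <φ_i, φ_j> and b_i = <f, φ_i>, with φ_0 = 1, φ_1 = x, φ_2 = x^2.
G =
  [2, 0, 2/3]
  [0, 2/3, 0]
  [2/3, 0, 2/5],
b = (-8, 12/5, -16/5).
Solving gives a_0 = -3, a_1 = 18/5, a_2 = -3, so
  g(x) = -3*x^2 + 18*x/5 - 3.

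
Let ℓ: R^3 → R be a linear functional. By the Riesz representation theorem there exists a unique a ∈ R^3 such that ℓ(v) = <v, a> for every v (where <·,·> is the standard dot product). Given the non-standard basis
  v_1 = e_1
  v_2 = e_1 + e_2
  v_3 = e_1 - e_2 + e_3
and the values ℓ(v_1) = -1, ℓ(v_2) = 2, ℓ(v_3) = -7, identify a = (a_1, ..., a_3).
a = (-1, 3, -3)

Write a = (a_1, ..., a_3) in the standard basis. For each basis vector v_i, ℓ(v_i) = <v_i, a> is a linear equation in the a_j's. Collect the n equations into a matrix system V a = ℓ, where row i of V is v_i (expressed in the standard basis). Since V is invertible (lower-triangular with 1s on the diagonal, up to permutation), solve by back-substitution:
  V =
[[1, 0, 0],
 [1, 1, 0],
 [1, -1, 1]]
  V a = (-1, 2, -7)
Solving gives a = (-1, 3, -3).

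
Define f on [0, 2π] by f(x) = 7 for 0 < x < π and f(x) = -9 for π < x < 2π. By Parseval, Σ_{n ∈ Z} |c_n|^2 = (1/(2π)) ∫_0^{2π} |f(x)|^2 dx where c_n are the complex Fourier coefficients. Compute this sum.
Σ |c_n|^2 = 65

Parseval equates the L^2 energy of f (normalised by 1/(2π)) with the ℓ^2 sum of its Fourier coefficients: (1/(2π)) ∫_0^{2π} |f|^2 = Σ |c_n|^2.
Compute the left side: (1/(2π)) [∫_0^π 7^2 dx + ∫_π^{2π} (-9)^2 dx] = (1/(2π)) · (49π + 81π) = (49 + 81)/2 = 65.
So Σ_{n ∈ Z} |c_n|^2 = 65.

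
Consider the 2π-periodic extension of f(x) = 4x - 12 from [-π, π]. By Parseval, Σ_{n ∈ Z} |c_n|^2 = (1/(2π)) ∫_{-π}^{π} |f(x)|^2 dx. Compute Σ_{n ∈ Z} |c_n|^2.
Σ |c_n|^2 = 16π^2/3 + 144

Expand and integrate term by term over [-π, π]:
  ∫ (4x)^2 dx = 16·(2π^3/3); ∫ 2·4·(-12)·x dx = 0 (odd integrand); ∫ (-12)^2 dx = 144·2π.
So (1/(2π)) ∫_{-π}^{π} (4x - 12)^2 dx = 16π^2/3 + 144 = 16π^2/3 + 144.
Parseval ⇒ Σ |c_n|^2 = 16π^2/3 + 144.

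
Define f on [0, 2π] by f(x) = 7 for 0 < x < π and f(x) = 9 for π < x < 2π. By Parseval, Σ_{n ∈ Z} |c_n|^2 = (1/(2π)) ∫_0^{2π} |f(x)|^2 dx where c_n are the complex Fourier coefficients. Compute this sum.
Σ |c_n|^2 = 65

Parseval equates the L^2 energy of f (normalised by 1/(2π)) with the ℓ^2 sum of its Fourier coefficients: (1/(2π)) ∫_0^{2π} |f|^2 = Σ |c_n|^2.
Compute the left side: (1/(2π)) [∫_0^π 7^2 dx + ∫_π^{2π} 9^2 dx] = (1/(2π)) · (49π + 81π) = (49 + 81)/2 = 65.
So Σ_{n ∈ Z} |c_n|^2 = 65.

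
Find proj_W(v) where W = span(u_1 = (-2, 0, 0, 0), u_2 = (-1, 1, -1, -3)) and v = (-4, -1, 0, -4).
proj_W(v) = (-4, 1, -1, -3)

Set up U = [u_1 | ... | u_2] ∈ R^(4×2). The projector onto W = col(U) is P = U (U^T U)^(-1) U^T.
Compute U^T U =
  [4, 2]
  [2, 12],
and U^T v = (8, 15).
Solve U^T U · c = U^T v for the coefficients: c = (3/2, 1). The projection is proj_W(v) = U c.
Check: (v - proj_W(v)) · u_1 = 0  (should be 0).
Check: (v - proj_W(v)) · u_2 = 0  (should be 0).
Result: proj_W(v) = (-4, 1, -1, -3).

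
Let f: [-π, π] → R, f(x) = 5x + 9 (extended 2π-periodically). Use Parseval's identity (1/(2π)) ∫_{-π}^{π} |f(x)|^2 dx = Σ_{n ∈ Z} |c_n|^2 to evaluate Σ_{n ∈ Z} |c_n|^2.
Σ |c_n|^2 = 25π^2/3 + 81

Expand and integrate term by term over [-π, π]:
  ∫ (5x)^2 dx = 25·(2π^3/3); ∫ 2·5·(9)·x dx = 0 (odd integrand); ∫ 9^2 dx = 81·2π.
So (1/(2π)) ∫_{-π}^{π} (5x + 9)^2 dx = 25π^2/3 + 81 = 25π^2/3 + 81.
Parseval ⇒ Σ |c_n|^2 = 25π^2/3 + 81.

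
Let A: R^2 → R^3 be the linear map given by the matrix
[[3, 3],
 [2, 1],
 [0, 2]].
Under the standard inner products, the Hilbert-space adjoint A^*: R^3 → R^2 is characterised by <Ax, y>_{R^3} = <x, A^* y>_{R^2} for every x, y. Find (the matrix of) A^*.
A^* = A^T =
[[3, 2, 0],
 [3, 1, 2]]

For real matrices with standard dot products, the defining identity <Ax, y> = <x, A^* y> gives (Ax)^T y = x^T (A^*) y, i.e. x^T A^T y = x^T (A^*) y. Since this holds for all x, y, we must have A^* = A^T. Therefore
A^* =
[[3, 2, 0],
 [3, 1, 2]].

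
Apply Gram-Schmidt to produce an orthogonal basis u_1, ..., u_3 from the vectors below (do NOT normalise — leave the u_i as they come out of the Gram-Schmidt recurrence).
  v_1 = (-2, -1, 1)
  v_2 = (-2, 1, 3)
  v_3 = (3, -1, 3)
Orthogonal basis:
  u_1 = (-2, -1, 1)
  u_2 = (0, 2, 2)
  u_3 = (7/3, -7/3, 7/3)

Apply the Gram-Schmidt recurrence
  u_1 = v_1
  u_i = v_i − Σ_{j<i} ((v_i · u_j) / (u_j · u_j)) · u_j.

Step by step this gives:
  u_1 = (-2, -1, 1)
  u_2 = (0, 2, 2)
  u_3 = (7/3, -7/3, 7/3)

Orthogonality check:
  u_2 · u_1 = 0 (should be 0)
  u_3 · u_1 = 0 (should be 0)
  u_3 · u_2 = 0 (should be 0)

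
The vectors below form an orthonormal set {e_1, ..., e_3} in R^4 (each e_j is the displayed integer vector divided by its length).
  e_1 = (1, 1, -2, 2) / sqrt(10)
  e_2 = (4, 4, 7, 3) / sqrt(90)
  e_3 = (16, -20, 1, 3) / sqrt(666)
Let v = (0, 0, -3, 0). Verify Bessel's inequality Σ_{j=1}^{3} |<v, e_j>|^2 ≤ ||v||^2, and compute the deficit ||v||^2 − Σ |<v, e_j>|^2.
Σ |<v, e_j>|^2 = 315/37; ||v||^2 = 9; deficit = 18/37

Write each e_j = u_j / sqrt(<u_j, u_j>) where u_j is the displayed integer vector. Then <v, e_j> = <v, u_j> / sqrt(<u_j, u_j>), so |<v, e_j>|^2 = <v, u_j>^2 / <u_j, u_j>.
Coefficients: <v, e_1> = 6/sqrt(10), <v, e_2> = -21/sqrt(90), <v, e_3> = -3/sqrt(666).
Square and sum: Σ |<v, e_j>|^2 = 315/37.
Compute ||v||^2 = v·v = 9.
Deficit = 9 − 315/37 = 18/37 ≥ 0, confirming Bessel's inequality. (The deficit equals ||v − Σ <v,e_j> e_j||^2, the squared distance from v to span{e_j}.)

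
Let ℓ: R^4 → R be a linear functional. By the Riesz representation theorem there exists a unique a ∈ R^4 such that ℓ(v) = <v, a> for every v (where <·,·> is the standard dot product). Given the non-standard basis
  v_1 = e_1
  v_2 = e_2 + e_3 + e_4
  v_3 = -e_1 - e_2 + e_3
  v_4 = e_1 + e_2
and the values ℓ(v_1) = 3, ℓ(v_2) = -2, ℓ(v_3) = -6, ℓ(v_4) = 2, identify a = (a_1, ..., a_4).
a = (3, -1, -4, 3)

Write a = (a_1, ..., a_4) in the standard basis. For each basis vector v_i, ℓ(v_i) = <v_i, a> is a linear equation in the a_j's. Collect the n equations into a matrix system V a = ℓ, where row i of V is v_i (expressed in the standard basis). Since V is invertible (lower-triangular with 1s on the diagonal, up to permutation), solve by back-substitution:
  V =
[[1, 0, 0, 0],
 [0, 1, 1, 1],
 [-1, -1, 1, 0],
 [1, 1, 0, 0]]
  V a = (3, -2, -6, 2)
Solving gives a = (3, -1, -4, 3).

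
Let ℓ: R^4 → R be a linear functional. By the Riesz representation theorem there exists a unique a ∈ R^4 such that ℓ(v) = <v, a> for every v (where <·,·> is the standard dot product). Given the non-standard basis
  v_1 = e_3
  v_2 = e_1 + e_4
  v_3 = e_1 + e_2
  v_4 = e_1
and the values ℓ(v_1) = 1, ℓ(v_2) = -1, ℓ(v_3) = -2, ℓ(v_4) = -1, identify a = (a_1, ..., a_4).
a = (-1, -1, 1, 0)

Write a = (a_1, ..., a_4) in the standard basis. For each basis vector v_i, ℓ(v_i) = <v_i, a> is a linear equation in the a_j's. Collect the n equations into a matrix system V a = ℓ, where row i of V is v_i (expressed in the standard basis). Since V is invertible (lower-triangular with 1s on the diagonal, up to permutation), solve by back-substitution:
  V =
[[0, 0, 1, 0],
 [1, 0, 0, 1],
 [1, 1, 0, 0],
 [1, 0, 0, 0]]
  V a = (1, -1, -2, -1)
Solving gives a = (-1, -1, 1, 0).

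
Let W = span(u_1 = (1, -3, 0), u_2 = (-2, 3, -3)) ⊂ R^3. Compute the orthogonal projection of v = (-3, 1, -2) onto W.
proj_W(v) = (-15/11, 17/11, -28/11)

Set up U = [u_1 | ... | u_2] ∈ R^(3×2). The projector onto W = col(U) is P = U (U^T U)^(-1) U^T.
Compute U^T U =
  [10, -11]
  [-11, 22],
and U^T v = (-6, 15).
Solve U^T U · c = U^T v for the coefficients: c = (1/3, 28/33). The projection is proj_W(v) = U c.
Check: (v - proj_W(v)) · u_1 = 0  (should be 0).
Check: (v - proj_W(v)) · u_2 = 0  (should be 0).
Result: proj_W(v) = (-15/11, 17/11, -28/11).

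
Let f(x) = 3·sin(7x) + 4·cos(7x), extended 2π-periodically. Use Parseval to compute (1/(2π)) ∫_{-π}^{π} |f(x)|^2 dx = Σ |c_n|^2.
Σ |c_n|^2 = 25/2

Expand |f|^2 and use orthogonality of {sin(nx), cos(mx)} on [-π, π]:
  ∫_{-π}^{π} sin(nx)^2 dx = π, ∫ cos(mx)^2 dx = π, and cross terms integrate to 0.
So ∫_{-π}^{π} f(x)^2 dx = 3^2 · π + 4^2 · π = (9 + 16)π.
Divide by 2π: (9 + 16)/2 = 25/2.
By Parseval, this equals Σ |c_n|^2.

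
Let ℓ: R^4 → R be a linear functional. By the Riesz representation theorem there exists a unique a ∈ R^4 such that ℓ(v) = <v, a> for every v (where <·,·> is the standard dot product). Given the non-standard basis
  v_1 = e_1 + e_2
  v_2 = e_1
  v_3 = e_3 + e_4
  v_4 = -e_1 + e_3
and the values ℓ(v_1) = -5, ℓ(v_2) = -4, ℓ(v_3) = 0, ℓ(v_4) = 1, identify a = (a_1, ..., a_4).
a = (-4, -1, -3, 3)

Write a = (a_1, ..., a_4) in the standard basis. For each basis vector v_i, ℓ(v_i) = <v_i, a> is a linear equation in the a_j's. Collect the n equations into a matrix system V a = ℓ, where row i of V is v_i (expressed in the standard basis). Since V is invertible (lower-triangular with 1s on the diagonal, up to permutation), solve by back-substitution:
  V =
[[1, 1, 0, 0],
 [1, 0, 0, 0],
 [0, 0, 1, 1],
 [-1, 0, 1, 0]]
  V a = (-5, -4, 0, 1)
Solving gives a = (-4, -1, -3, 3).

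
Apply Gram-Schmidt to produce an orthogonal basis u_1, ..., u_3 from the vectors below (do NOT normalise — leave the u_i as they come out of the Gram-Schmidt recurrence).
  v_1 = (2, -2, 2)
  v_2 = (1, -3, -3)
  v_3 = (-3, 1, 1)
Orthogonal basis:
  u_1 = (2, -2, 2)
  u_2 = (2/3, -8/3, -10/3)
  u_3 = (-12/7, -8/7, 4/7)

Apply the Gram-Schmidt recurrence
  u_1 = v_1
  u_i = v_i − Σ_{j<i} ((v_i · u_j) / (u_j · u_j)) · u_j.

Step by step this gives:
  u_1 = (2, -2, 2)
  u_2 = (2/3, -8/3, -10/3)
  u_3 = (-12/7, -8/7, 4/7)

Orthogonality check:
  u_2 · u_1 = 0 (should be 0)
  u_3 · u_1 = 0 (should be 0)
  u_3 · u_2 = 0 (should be 0)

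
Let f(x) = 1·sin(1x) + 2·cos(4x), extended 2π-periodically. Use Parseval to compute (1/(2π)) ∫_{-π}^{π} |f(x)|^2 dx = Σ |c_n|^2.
Σ |c_n|^2 = 5/2

Expand |f|^2 and use orthogonality of {sin(nx), cos(mx)} on [-π, π]:
  ∫_{-π}^{π} sin(nx)^2 dx = π, ∫ cos(mx)^2 dx = π, and cross terms integrate to 0.
So ∫_{-π}^{π} f(x)^2 dx = 1^2 · π + 2^2 · π = (1 + 4)π.
Divide by 2π: (1 + 4)/2 = 5/2.
By Parseval, this equals Σ |c_n|^2.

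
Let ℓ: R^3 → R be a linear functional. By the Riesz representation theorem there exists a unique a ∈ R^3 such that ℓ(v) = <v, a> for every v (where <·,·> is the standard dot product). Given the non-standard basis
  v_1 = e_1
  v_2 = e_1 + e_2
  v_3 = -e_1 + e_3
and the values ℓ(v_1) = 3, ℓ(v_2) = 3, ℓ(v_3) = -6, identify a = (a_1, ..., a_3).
a = (3, 0, -3)

Write a = (a_1, ..., a_3) in the standard basis. For each basis vector v_i, ℓ(v_i) = <v_i, a> is a linear equation in the a_j's. Collect the n equations into a matrix system V a = ℓ, where row i of V is v_i (expressed in the standard basis). Since V is invertible (lower-triangular with 1s on the diagonal, up to permutation), solve by back-substitution:
  V =
[[1, 0, 0],
 [1, 1, 0],
 [-1, 0, 1]]
  V a = (3, 3, -6)
Solving gives a = (3, 0, -3).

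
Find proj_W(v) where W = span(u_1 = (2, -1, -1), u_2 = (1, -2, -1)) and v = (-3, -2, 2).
proj_W(v) = (-38/11, -17/11, 7/11)

Set up U = [u_1 | ... | u_2] ∈ R^(3×2). The projector onto W = col(U) is P = U (U^T U)^(-1) U^T.
Compute U^T U =
  [6, 5]
  [5, 6],
and U^T v = (-6, -1).
Solve U^T U · c = U^T v for the coefficients: c = (-31/11, 24/11). The projection is proj_W(v) = U c.
Check: (v - proj_W(v)) · u_1 = 0  (should be 0).
Check: (v - proj_W(v)) · u_2 = 0  (should be 0).
Result: proj_W(v) = (-38/11, -17/11, 7/11).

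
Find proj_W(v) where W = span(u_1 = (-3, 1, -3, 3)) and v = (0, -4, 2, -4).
proj_W(v) = (33/14, -11/14, 33/14, -33/14)

Set up U = [u_1 | ... | u_1] ∈ R^(4×1). The projector onto W = col(U) is P = U (U^T U)^(-1) U^T.
Compute U^T U =
  [28],
and U^T v = (-22).
Solve U^T U · c = U^T v for the coefficients: c = (-11/14). The projection is proj_W(v) = U c.
Check: (v - proj_W(v)) · u_1 = 0  (should be 0).
Result: proj_W(v) = (33/14, -11/14, 33/14, -33/14).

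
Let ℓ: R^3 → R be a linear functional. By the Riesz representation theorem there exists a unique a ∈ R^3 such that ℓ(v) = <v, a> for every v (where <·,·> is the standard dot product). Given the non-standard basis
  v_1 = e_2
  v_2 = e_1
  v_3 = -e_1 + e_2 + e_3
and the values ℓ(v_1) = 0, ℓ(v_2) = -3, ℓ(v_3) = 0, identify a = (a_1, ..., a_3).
a = (-3, 0, -3)

Write a = (a_1, ..., a_3) in the standard basis. For each basis vector v_i, ℓ(v_i) = <v_i, a> is a linear equation in the a_j's. Collect the n equations into a matrix system V a = ℓ, where row i of V is v_i (expressed in the standard basis). Since V is invertible (lower-triangular with 1s on the diagonal, up to permutation), solve by back-substitution:
  V =
[[0, 1, 0],
 [1, 0, 0],
 [-1, 1, 1]]
  V a = (0, -3, 0)
Solving gives a = (-3, 0, -3).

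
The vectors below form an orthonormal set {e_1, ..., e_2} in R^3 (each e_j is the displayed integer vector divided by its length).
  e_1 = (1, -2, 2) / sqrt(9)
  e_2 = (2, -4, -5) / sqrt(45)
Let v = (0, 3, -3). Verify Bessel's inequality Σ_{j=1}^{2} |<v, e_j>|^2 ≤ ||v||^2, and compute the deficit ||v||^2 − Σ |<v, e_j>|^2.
Σ |<v, e_j>|^2 = 81/5; ||v||^2 = 18; deficit = 9/5

Write each e_j = u_j / sqrt(<u_j, u_j>) where u_j is the displayed integer vector. Then <v, e_j> = <v, u_j> / sqrt(<u_j, u_j>), so |<v, e_j>|^2 = <v, u_j>^2 / <u_j, u_j>.
Coefficients: <v, e_1> = -12/sqrt(9), <v, e_2> = 3/sqrt(45).
Square and sum: Σ |<v, e_j>|^2 = 81/5.
Compute ||v||^2 = v·v = 18.
Deficit = 18 − 81/5 = 9/5 ≥ 0, confirming Bessel's inequality. (The deficit equals ||v − Σ <v,e_j> e_j||^2, the squared distance from v to span{e_j}.)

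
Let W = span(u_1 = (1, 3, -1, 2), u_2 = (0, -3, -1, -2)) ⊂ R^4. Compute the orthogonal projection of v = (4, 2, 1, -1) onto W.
proj_W(v) = (19/33, 29/22, -47/66, 29/33)

Set up U = [u_1 | ... | u_2] ∈ R^(4×2). The projector onto W = col(U) is P = U (U^T U)^(-1) U^T.
Compute U^T U =
  [15, -12]
  [-12, 14],
and U^T v = (7, -5).
Solve U^T U · c = U^T v for the coefficients: c = (19/33, 3/22). The projection is proj_W(v) = U c.
Check: (v - proj_W(v)) · u_1 = 0  (should be 0).
Check: (v - proj_W(v)) · u_2 = 0  (should be 0).
Result: proj_W(v) = (19/33, 29/22, -47/66, 29/33).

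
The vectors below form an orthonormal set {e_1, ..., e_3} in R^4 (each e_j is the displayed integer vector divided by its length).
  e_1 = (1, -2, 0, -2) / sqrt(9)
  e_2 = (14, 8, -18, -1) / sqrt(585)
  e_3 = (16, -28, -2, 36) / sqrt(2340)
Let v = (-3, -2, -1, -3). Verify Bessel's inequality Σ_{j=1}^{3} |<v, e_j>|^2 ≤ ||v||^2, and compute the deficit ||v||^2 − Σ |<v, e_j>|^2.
Σ |<v, e_j>|^2 = 107/9; ||v||^2 = 23; deficit = 100/9

Write each e_j = u_j / sqrt(<u_j, u_j>) where u_j is the displayed integer vector. Then <v, e_j> = <v, u_j> / sqrt(<u_j, u_j>), so |<v, e_j>|^2 = <v, u_j>^2 / <u_j, u_j>.
Coefficients: <v, e_1> = 7/sqrt(9), <v, e_2> = -37/sqrt(585), <v, e_3> = -98/sqrt(2340).
Square and sum: Σ |<v, e_j>|^2 = 107/9.
Compute ||v||^2 = v·v = 23.
Deficit = 23 − 107/9 = 100/9 ≥ 0, confirming Bessel's inequality. (The deficit equals ||v − Σ <v,e_j> e_j||^2, the squared distance from v to span{e_j}.)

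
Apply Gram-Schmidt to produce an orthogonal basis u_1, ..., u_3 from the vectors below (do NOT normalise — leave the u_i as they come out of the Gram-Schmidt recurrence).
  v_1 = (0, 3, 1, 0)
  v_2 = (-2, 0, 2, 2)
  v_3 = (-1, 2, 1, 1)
Orthogonal basis:
  u_1 = (0, 3, 1, 0)
  u_2 = (-2, -3/5, 9/5, 2)
  u_3 = (-6/29, 4/29, -12/29, 6/29)

Apply the Gram-Schmidt recurrence
  u_1 = v_1
  u_i = v_i − Σ_{j<i} ((v_i · u_j) / (u_j · u_j)) · u_j.

Step by step this gives:
  u_1 = (0, 3, 1, 0)
  u_2 = (-2, -3/5, 9/5, 2)
  u_3 = (-6/29, 4/29, -12/29, 6/29)

Orthogonality check:
  u_2 · u_1 = 0 (should be 0)
  u_3 · u_1 = 0 (should be 0)
  u_3 · u_2 = 0 (should be 0)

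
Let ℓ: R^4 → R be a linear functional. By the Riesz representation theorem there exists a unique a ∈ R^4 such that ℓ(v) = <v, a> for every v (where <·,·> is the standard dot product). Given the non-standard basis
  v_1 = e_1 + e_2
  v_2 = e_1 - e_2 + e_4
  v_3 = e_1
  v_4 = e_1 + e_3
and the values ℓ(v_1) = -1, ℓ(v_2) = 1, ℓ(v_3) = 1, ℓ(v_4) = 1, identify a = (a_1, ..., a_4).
a = (1, -2, 0, -2)

Write a = (a_1, ..., a_4) in the standard basis. For each basis vector v_i, ℓ(v_i) = <v_i, a> is a linear equation in the a_j's. Collect the n equations into a matrix system V a = ℓ, where row i of V is v_i (expressed in the standard basis). Since V is invertible (lower-triangular with 1s on the diagonal, up to permutation), solve by back-substitution:
  V =
[[1, 1, 0, 0],
 [1, -1, 0, 1],
 [1, 0, 0, 0],
 [1, 0, 1, 0]]
  V a = (-1, 1, 1, 1)
Solving gives a = (1, -2, 0, -2).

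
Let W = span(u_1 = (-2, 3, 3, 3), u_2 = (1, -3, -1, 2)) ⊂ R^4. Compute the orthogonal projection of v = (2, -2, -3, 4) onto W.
proj_W(v) = (439/401, -1458/401, -392/401, 1207/401)

Set up U = [u_1 | ... | u_2] ∈ R^(4×2). The projector onto W = col(U) is P = U (U^T U)^(-1) U^T.
Compute U^T U =
  [31, -8]
  [-8, 15],
and U^T v = (-7, 19).
Solve U^T U · c = U^T v for the coefficients: c = (47/401, 533/401). The projection is proj_W(v) = U c.
Check: (v - proj_W(v)) · u_1 = 0  (should be 0).
Check: (v - proj_W(v)) · u_2 = 0  (should be 0).
Result: proj_W(v) = (439/401, -1458/401, -392/401, 1207/401).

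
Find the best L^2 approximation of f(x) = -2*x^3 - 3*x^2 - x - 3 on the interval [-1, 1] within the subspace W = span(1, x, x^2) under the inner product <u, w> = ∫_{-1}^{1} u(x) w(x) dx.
g(x) = -3*x^2 - 11*x/5 - 3

The best approximation g ∈ W is the orthogonal projection of f onto W. Writing g = a_0 + a_1 x + a_2 x^2, the coefficients solve the normal equations G · a = b where
  G_{ij} = <φ_i, φ_j> and b_i = <f, φ_i>, with φ_0 = 1, φ_1 = x, φ_2 = x^2.
G =
  [2, 0, 2/3]
  [0, 2/3, 0]
  [2/3, 0, 2/5],
b = (-8, -22/15, -16/5).
Solving gives a_0 = -3, a_1 = -11/5, a_2 = -3, so
  g(x) = -3*x^2 - 11*x/5 - 3.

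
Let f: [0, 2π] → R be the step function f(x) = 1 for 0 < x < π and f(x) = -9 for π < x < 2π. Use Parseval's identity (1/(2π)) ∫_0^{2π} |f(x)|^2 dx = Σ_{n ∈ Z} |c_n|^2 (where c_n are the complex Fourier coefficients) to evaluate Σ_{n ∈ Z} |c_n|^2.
Σ |c_n|^2 = 41

Parseval equates the L^2 energy of f (normalised by 1/(2π)) with the ℓ^2 sum of its Fourier coefficients: (1/(2π)) ∫_0^{2π} |f|^2 = Σ |c_n|^2.
Compute the left side: (1/(2π)) [∫_0^π 1^2 dx + ∫_π^{2π} (-9)^2 dx] = (1/(2π)) · (1π + 81π) = (1 + 81)/2 = 41.
So Σ_{n ∈ Z} |c_n|^2 = 41.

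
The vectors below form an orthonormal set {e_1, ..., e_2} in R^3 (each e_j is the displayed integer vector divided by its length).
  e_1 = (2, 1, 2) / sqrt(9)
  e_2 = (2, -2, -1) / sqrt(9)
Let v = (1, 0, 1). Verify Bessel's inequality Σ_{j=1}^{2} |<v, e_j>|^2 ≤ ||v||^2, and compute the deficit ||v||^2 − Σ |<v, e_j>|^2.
Σ |<v, e_j>|^2 = 17/9; ||v||^2 = 2; deficit = 1/9

Write each e_j = u_j / sqrt(<u_j, u_j>) where u_j is the displayed integer vector. Then <v, e_j> = <v, u_j> / sqrt(<u_j, u_j>), so |<v, e_j>|^2 = <v, u_j>^2 / <u_j, u_j>.
Coefficients: <v, e_1> = 4/sqrt(9), <v, e_2> = 1/sqrt(9).
Square and sum: Σ |<v, e_j>|^2 = 17/9.
Compute ||v||^2 = v·v = 2.
Deficit = 2 − 17/9 = 1/9 ≥ 0, confirming Bessel's inequality. (The deficit equals ||v − Σ <v,e_j> e_j||^2, the squared distance from v to span{e_j}.)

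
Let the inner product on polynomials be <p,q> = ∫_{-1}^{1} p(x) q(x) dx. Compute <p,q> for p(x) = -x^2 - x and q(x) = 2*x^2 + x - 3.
<p,q> = 8/15

Expand the product: p(x)·q(x) = -2*x^4 - 3*x^3 + 2*x^2 + 3*x.
∫_{-1}^{1} of each monomial x^k gives [2/(k+1) if k even, 0 if k odd]. Integrating term-by-term (or equivalently evaluating the antiderivative F(x) = -2*x^5/5 - 3*x^4/4 + 2*x^3/3 + 3*x^2/2 at the endpoints):
  F(1) − F(−1) = 61/60 − (29/60) = 8/15.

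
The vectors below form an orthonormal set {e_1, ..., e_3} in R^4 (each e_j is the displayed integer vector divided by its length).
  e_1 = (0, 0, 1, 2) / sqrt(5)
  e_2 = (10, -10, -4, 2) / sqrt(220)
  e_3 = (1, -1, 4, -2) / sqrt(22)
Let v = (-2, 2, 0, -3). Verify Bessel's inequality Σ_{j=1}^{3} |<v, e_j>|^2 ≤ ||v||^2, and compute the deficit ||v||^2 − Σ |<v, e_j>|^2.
Σ |<v, e_j>|^2 = 17; ||v||^2 = 17; deficit = 0

Write each e_j = u_j / sqrt(<u_j, u_j>) where u_j is the displayed integer vector. Then <v, e_j> = <v, u_j> / sqrt(<u_j, u_j>), so |<v, e_j>|^2 = <v, u_j>^2 / <u_j, u_j>.
Coefficients: <v, e_1> = -6/sqrt(5), <v, e_2> = -46/sqrt(220), <v, e_3> = 2/sqrt(22).
Square and sum: Σ |<v, e_j>|^2 = 17.
Compute ||v||^2 = v·v = 17.
Deficit = 17 − 17 = 0 ≥ 0, confirming Bessel's inequality. (The deficit equals ||v − Σ <v,e_j> e_j||^2, the squared distance from v to span{e_j}.)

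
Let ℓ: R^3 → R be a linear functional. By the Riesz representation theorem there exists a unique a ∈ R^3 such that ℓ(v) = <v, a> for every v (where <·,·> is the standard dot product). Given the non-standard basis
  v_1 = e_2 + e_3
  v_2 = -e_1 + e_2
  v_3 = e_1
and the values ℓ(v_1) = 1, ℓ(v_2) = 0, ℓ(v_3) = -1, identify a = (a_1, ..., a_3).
a = (-1, -1, 2)

Write a = (a_1, ..., a_3) in the standard basis. For each basis vector v_i, ℓ(v_i) = <v_i, a> is a linear equation in the a_j's. Collect the n equations into a matrix system V a = ℓ, where row i of V is v_i (expressed in the standard basis). Since V is invertible (lower-triangular with 1s on the diagonal, up to permutation), solve by back-substitution:
  V =
[[0, 1, 1],
 [-1, 1, 0],
 [1, 0, 0]]
  V a = (1, 0, -1)
Solving gives a = (-1, -1, 2).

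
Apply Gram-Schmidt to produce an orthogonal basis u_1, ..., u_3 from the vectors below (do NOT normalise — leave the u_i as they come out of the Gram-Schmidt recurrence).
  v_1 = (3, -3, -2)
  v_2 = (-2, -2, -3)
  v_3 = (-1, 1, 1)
Orthogonal basis:
  u_1 = (3, -3, -2)
  u_2 = (-31/11, -13/11, -27/11)
  u_3 = (-10/169, -2/13, 24/169)

Apply the Gram-Schmidt recurrence
  u_1 = v_1
  u_i = v_i − Σ_{j<i} ((v_i · u_j) / (u_j · u_j)) · u_j.

Step by step this gives:
  u_1 = (3, -3, -2)
  u_2 = (-31/11, -13/11, -27/11)
  u_3 = (-10/169, -2/13, 24/169)

Orthogonality check:
  u_2 · u_1 = 0 (should be 0)
  u_3 · u_1 = 0 (should be 0)
  u_3 · u_2 = 0 (should be 0)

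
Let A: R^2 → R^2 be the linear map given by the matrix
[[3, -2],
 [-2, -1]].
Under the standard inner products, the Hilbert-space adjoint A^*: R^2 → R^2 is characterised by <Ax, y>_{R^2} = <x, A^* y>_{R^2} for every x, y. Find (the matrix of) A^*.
A^* = A^T =
[[3, -2],
 [-2, -1]]

For real matrices with standard dot products, the defining identity <Ax, y> = <x, A^* y> gives (Ax)^T y = x^T (A^*) y, i.e. x^T A^T y = x^T (A^*) y. Since this holds for all x, y, we must have A^* = A^T. Therefore
A^* =
[[3, -2],
 [-2, -1]].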